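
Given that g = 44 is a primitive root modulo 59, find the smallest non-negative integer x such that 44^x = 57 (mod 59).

14

Baby-step giant-step with m = ceil(sqrt(58)) = 8.
Baby table (44^j mod 59 for j=0..7):
  0:1  1:44  2:48  3:47  4:3  5:14  6:26  7:23
Giant step factor: 44^(-8) ≡ 46 (mod 59).
Scan 57·46^i mod 59 for i = 0, 1, …:
  i=0: 57   i=1: 26
Match at i=1, j=6: x = 1·8 + 6 = 14.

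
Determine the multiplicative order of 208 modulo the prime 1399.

The order of 208 must divide p − 1 = 1398 = 2 · 3 · 233.
Divisors: 1, 2, 3, 6, 233, 466, 699, 1398.
Check each in increasing order: 208^1 ≡ 208;  208^2 ≡ 1294;  208^3 ≡ 544;  208^6 ≡ 747;  208^233 ≡ 1009;  208^466 ≡ 1008;  208^699 ≡ 1398;  208^1398 ≡ 1.
Smallest exponent giving 1 is 1398.

1398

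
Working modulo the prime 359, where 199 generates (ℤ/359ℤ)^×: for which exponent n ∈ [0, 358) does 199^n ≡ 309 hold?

135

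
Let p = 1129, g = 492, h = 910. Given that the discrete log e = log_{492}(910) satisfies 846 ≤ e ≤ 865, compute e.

Compute 492^846 mod 1129 = 168, then multiply by 492 repeatedly:
  492^846=168  492^847=239  492^848=172  492^849=1078  492^850=875
  492^851=351  492^852=1084  492^853=440  492^854=841  492^855=558
  492^856=189  492^857=410  492^858=758  492^859=366  492^860=561
  492^861=536  492^862=655  492^863=495  492^864=805  492^865=910
Found 910 at exponent 865.

865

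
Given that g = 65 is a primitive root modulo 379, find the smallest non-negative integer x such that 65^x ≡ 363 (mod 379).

Baby-step giant-step with m = ceil(sqrt(378)) = 20.
Baby table (65^j mod 379 for j=0..19):
  0:1  1:65  2:56  3:229  4:104  5:317  6:139  7:318
  8:204  9:374  10:54  11:99  12:371  13:238  14:310  15:63
  16:305  17:117  18:25  19:109
Giant step factor: 65^(-20) ≡ 49 (mod 379).
Scan 363·49^i mod 379 for i = 0, 1, …:
  i=0: 363   i=1: 353   i=2: 242   i=3: 109
Match at i=3, j=19: x = 3·20 + 19 = 79.

79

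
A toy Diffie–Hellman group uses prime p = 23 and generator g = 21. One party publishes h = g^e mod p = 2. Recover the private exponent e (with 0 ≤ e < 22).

12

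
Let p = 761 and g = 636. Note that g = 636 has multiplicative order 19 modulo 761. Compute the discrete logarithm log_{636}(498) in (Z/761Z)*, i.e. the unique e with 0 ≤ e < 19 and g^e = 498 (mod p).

Successive powers of 636 modulo 761:
  636^0=1  636^1=636  636^2=405  636^3=362  636^4=410  636^5=498
So 636^5 ≡ 498 (mod 761), giving e = 5.

5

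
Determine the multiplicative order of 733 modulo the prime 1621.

The order of 733 must divide p − 1 = 1620 = 2^2 · 3^4 · 5.
Divisors: 1, 2, 3, 4, 5, 6, 9, 10, 12, 15, 18, 20, 27, 30, 36, 45, 54, 60, 81, 90, 108, 135, 162, 180, 270, 324, 405, 540, 810, 1620.
Check each in increasing order: 733^1 ≡ 733;  733^2 ≡ 738;  733^3 ≡ 1161;  733^4 ≡ 1609;  733^5 ≡ 930;  733^6 ≡ 870;  733^9 ≡ 187;  733^10 ≡ 907;  733^12 ≡ 1514;  733^15 ≡ 590;  733^18 ≡ 928;  733^20 ≡ 802;  733^27 ≡ 89;  733^30 ≡ 1206;  733^36 ≡ 433;  733^45 ≡ 1542;  733^54 ≡ 1437;  733^60 ≡ 399;  733^81 ≡ 1455;  733^90 ≡ 1378;  733^108 ≡ 1436;  733^135 ≡ 1366;  733^162 ≡ 1620;  733^180 ≡ 693;  733^270 ≡ 185;  733^324 ≡ 1.
Smallest exponent giving 1 is 324.

324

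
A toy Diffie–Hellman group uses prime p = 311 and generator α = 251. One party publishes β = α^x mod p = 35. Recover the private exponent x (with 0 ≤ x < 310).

274

Baby-step giant-step with m = ceil(sqrt(310)) = 18.
Baby table (251^j mod 311 for j=0..17):
  0:1  1:251  2:179  3:145  4:8  5:142  6:188  7:227
  8:64  9:203  10:260  11:261  12:201  13:69  14:214  15:222
  16:53  17:241
Giant step factor: 251^(-18) ≡ 208 (mod 311).
Scan 35·208^i mod 311 for i = 0, 1, …:
  i=0: 35   i=1: 127   i=2: 292   i=3: 91
  i=4: 268   i=5: 75   i=6: 50   i=7: 137
  i=8: 195   i=9: 130     …   i=14: 12
  i=15: 8
Match at i=15, j=4: x = 15·18 + 4 = 274.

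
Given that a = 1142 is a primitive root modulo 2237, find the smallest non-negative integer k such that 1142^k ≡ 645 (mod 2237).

Baby-step giant-step with m = ceil(sqrt(2236)) = 48.
Baby table (1142^j mod 2237 for j=0..47):
  0:1  1:1142  2:2230  3:954  4:49  5:33  6:1894  7:2006
  8:164  9:1617  10:1089  11:2103  12:1325  13:938  14:1910  15:145
  16:52  17:1222  18:1873  19:394  20:311  21:1716  22:60  23:1410
  24:1817  25:1315  26:703  27:1980  28:1790  29:1799  30:892  31:829
  32:467  33:908  34:1205  35:355  36:513  37:1989  38:883  39:1736
  40:530  41:1270  42:764  43:58  44:1363  45:1831  46:1644  47:605
Giant step factor: 1142^(-48) ≡ 1025 (mod 2237).
Scan 645·1025^i mod 2237 for i = 0, 1, …:
  i=0: 645   i=1: 1210   i=2: 952   i=3: 468
  i=4: 982   i=5: 2137   i=6: 402   i=7: 442
  i=8: 1176   i=9: 1894
Match at i=9, j=6: k = 9·48 + 6 = 438.

438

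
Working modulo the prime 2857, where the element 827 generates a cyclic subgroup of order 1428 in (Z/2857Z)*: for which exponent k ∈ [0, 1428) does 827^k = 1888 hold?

Baby-step giant-step with m = ceil(sqrt(1428)) = 38.
Baby table (827^j mod 2857 for j=0..37):
  0:1  1:827  2:1106  3:422  4:440  5:1041  6:950  7:2832
  8:2181  9:920  10:878  11:428  12:2545  13:1963  14:625  15:2615
  16:2713  17:906  18:728  19:2086  20:2351  21:1517  22:336  23:743
  24:206  25:1799  26:2133  27:1222  28:2073  29:171  30:1424  31:564
  32:737  33:958  34:877  35:2458  36:1439  37:1541
Giant step factor: 827^(-38) ≡ 1498 (mod 2857).
Scan 1888·1498^i mod 2857 for i = 0, 1, …:
  i=0: 1888   i=1: 2651   i=2: 2825   i=3: 633
  i=4: 2567   i=5: 2701   i=6: 586   i=7: 729
  i=8: 668   i=9: 714     …   i=19: 1930
  i=20: 2713
Match at i=20, j=16: k = 20·38 + 16 = 776.

776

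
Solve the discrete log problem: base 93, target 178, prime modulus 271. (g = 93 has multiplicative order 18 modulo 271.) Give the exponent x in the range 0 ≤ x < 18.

Successive powers of 93 modulo 271:
  93^0=1  93^1=93  93^2=248  93^3=29  93^4=258  93^5=146
  93^6=28  93^7=165  93^8=169  93^9=270  93^10=178
So 93^10 ≡ 178 (mod 271), giving x = 10.

10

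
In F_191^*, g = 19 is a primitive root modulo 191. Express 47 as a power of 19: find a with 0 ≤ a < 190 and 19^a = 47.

123

Baby-step giant-step with m = ceil(sqrt(190)) = 14.
Baby table (19^j mod 191 for j=0..13):
  0:1  1:19  2:170  3:174  4:59  5:166  6:98  7:143
  8:43  9:53  10:52  11:33  12:54  13:71
Giant step factor: 19^(-14) ≡ 16 (mod 191).
Scan 47·16^i mod 191 for i = 0, 1, …:
  i=0: 47   i=1: 179   i=2: 190   i=3: 175
  i=4: 126   i=5: 106   i=6: 168   i=7: 14
  i=8: 33
Match at i=8, j=11: a = 8·14 + 11 = 123.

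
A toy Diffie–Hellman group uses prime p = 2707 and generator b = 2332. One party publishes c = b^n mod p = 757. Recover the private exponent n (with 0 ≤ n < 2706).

769

Baby-step giant-step with m = ceil(sqrt(2706)) = 53.
Baby table (2332^j mod 2707 for j=0..52):
  0:1  1:2332  2:2568  3:692  4:372  5:1264  6:2432  7:259
  8:327  9:1897  10:566  11:1603  12:2536  13:1864  14:2113  15:776
  16:1356  17:416  18:1006  19:1730  20:930  21:453  22:666  23:2001
  24:2171  25:682  26:1415  27:2654  28:926  29:1953  30:1222  31:1940
  32:683  33:1040  34:2515  35:1618  36:2325  37:2486  38:1665  39:942
  40:1367  41:1705  42:2184  43:1221  44:2315  45:822  46:348  47:2143
  48:354  49:2600  50:2227  51:1338  52:1752
Giant step factor: 2332^(-53) ≡ 2146 (mod 2707).
Scan 757·2146^i mod 2707 for i = 0, 1, …:
  i=0: 757   i=1: 322   i=2: 727   i=3: 910
  i=4: 1113   i=5: 924   i=6: 1380   i=7: 22
  i=8: 1193   i=9: 2063     …   i=13: 859
  i=14: 2654
Match at i=14, j=27: n = 14·53 + 27 = 769.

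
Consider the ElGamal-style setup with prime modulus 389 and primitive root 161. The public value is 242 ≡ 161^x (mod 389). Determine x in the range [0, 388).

133

Baby-step giant-step with m = ceil(sqrt(388)) = 20.
Baby table (161^j mod 389 for j=0..19):
  0:1  1:161  2:247  3:89  4:325  5:199  6:141  7:139
  8:206  9:101  10:312  11:51  12:42  13:149  14:260  15:237
  16:35  17:189  18:87  19:3
Giant step factor: 161^(-20) ≡ 269 (mod 389).
Scan 242·269^i mod 389 for i = 0, 1, …:
  i=0: 242   i=1: 135   i=2: 138   i=3: 167
  i=4: 188   i=5: 2   i=6: 149
Match at i=6, j=13: x = 6·20 + 13 = 133.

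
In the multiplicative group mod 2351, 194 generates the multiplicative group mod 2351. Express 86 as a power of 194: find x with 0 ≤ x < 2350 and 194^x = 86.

1514

Baby-step giant-step with m = ceil(sqrt(2350)) = 49.
Baby table (194^j mod 2351 for j=0..48):
  0:1  1:194  2:20  3:1529  4:400  5:17  6:947  7:340
  8:132  9:2098  10:289  11:1993  12:1078  13:2244  14:401  15:211
  16:967  17:1869  18:532  19:2115  20:1236  21:2333  22:1210  23:1991
  24:690  25:2204  26:2045  27:1762  28:933  29:2326  30:2203  31:1851
  32:1742  33:1755  34:1926  35:2186  36:904  37:1402  38:1623  39:2179
  40:1897  41:1262  42:324  43:1730  44:1778  45:1686  46:295  47:806
  48:1198
Giant step factor: 194^(-49) ≡ 293 (mod 2351).
Scan 86·293^i mod 2351 for i = 0, 1, …:
  i=0: 86   i=1: 1688   i=2: 874   i=3: 2174
  i=4: 2212   i=5: 1591   i=6: 665   i=7: 2063
  i=8: 252   i=9: 955     …   i=29: 319
  i=30: 1778
Match at i=30, j=44: x = 30·49 + 44 = 1514.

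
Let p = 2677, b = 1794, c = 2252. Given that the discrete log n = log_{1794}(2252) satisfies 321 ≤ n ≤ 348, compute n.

348

Compute 1794^321 mod 2677 = 1101, then multiply by 1794 repeatedly:
  1794^321=1101  1794^322=2245  1794^323=1322  1794^324=2523  1794^325=2132
  1794^326=2052  1794^327=413  1794^328=2070  1794^329=581  1794^330=961
  1794^331=46  1794^332=2214  1794^333=1925  1794^334=120  1794^335=1120
  1794^336=1530  1794^337=895  1794^338=2107  1794^339=34  1794^340=2102
  1794^341=1772  1794^342=1369  1794^343=1177  1794^344=2062  1794^345=2291
  1794^346=859  1794^347=1771  1794^348=2252
Found 2252 at exponent 348.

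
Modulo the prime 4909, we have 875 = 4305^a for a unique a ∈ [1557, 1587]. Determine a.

1586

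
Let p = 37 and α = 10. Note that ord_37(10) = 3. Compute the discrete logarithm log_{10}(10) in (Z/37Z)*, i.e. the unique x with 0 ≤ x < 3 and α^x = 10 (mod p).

1

Successive powers of 10 modulo 37:
  10^0=1  10^1=10
So 10^1 ≡ 10 (mod 37), giving x = 1.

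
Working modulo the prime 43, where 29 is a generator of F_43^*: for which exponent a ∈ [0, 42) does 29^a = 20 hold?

Successive powers of 29 modulo 43:
  29^0=1  29^1=29  29^2=24  29^3=8  29^4=17  29^5=20
So 29^5 ≡ 20 (mod 43), giving a = 5.

5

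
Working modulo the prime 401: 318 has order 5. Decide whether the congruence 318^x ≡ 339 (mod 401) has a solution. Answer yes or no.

339 ∈ ⟨318⟩ iff 339^5 ≡ 1 (mod 401), since |⟨318⟩| = 5.
339^5 mod 401 = 189.
Since 189 ≠ 1, 339 does not lie in the subgroup.

no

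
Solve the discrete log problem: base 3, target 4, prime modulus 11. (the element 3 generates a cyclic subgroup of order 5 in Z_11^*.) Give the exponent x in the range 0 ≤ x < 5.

4

Successive powers of 3 modulo 11:
  3^0=1  3^1=3  3^2=9  3^3=5  3^4=4
So 3^4 ≡ 4 (mod 11), giving x = 4.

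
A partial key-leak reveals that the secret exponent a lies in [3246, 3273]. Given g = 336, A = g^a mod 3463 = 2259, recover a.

Compute 336^3246 mod 3463 = 1435, then multiply by 336 repeatedly:
  336^3246=1435  336^3247=803  336^3248=3157  336^3249=1074  336^3250=712
  336^3251=285  336^3252=2259
Found 2259 at exponent 3252.

3252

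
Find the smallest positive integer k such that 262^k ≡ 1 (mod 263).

The order of 262 must divide p − 1 = 262 = 2 · 131.
Divisors: 1, 2, 131, 262.
Check each in increasing order: 262^1 ≡ 262;  262^2 ≡ 1.
Smallest exponent giving 1 is 2.

2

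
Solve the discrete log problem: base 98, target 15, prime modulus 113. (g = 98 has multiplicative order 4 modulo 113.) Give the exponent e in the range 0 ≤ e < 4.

3

Successive powers of 98 modulo 113:
  98^0=1  98^1=98  98^2=112  98^3=15
So 98^3 ≡ 15 (mod 113), giving e = 3.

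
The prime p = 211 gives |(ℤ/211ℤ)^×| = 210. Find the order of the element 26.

42

The order of 26 must divide p − 1 = 210 = 2 · 3 · 5 · 7.
Divisors: 1, 2, 3, 5, 6, 7, 10, 14, 15, 21, 30, 35, 42, 70, 105, 210.
Check each in increasing order: 26^1 ≡ 26;  26^2 ≡ 43;  26^3 ≡ 63;  26^5 ≡ 177;  26^6 ≡ 171;  26^7 ≡ 15;  26^10 ≡ 101;  26^14 ≡ 14;  26^15 ≡ 153;  26^21 ≡ 210;  26^30 ≡ 199;  26^35 ≡ 197;  26^42 ≡ 1.
Smallest exponent giving 1 is 42.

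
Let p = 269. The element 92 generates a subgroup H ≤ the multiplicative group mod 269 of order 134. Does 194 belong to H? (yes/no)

194 ∈ ⟨92⟩ iff 194^134 ≡ 1 (mod 269), since |⟨92⟩| = 134.
194^134 mod 269 = 268.
Since 268 ≠ 1, 194 does not lie in the subgroup.

no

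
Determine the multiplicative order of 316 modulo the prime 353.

352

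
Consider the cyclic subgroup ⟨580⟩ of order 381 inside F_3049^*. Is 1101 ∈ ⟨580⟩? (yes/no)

1101 ∈ ⟨580⟩ iff 1101^381 ≡ 1 (mod 3049), since |⟨580⟩| = 381.
1101^381 mod 3049 = 1.
Since 1 = 1, 1101 lies in the subgroup.

yes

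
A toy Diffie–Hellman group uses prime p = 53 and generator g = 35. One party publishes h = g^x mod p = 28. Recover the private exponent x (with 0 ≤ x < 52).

Baby-step giant-step with m = ceil(sqrt(52)) = 8.
Baby table (35^j mod 53 for j=0..7):
  0:1  1:35  2:6  3:51  4:36  5:41  6:4  7:34
Giant step factor: 35^(-8) ≡ 42 (mod 53).
Scan 28·42^i mod 53 for i = 0, 1, …:
  i=0: 28   i=1: 10   i=2: 49   i=3: 44
  i=4: 46   i=5: 24   i=6: 1
Match at i=6, j=0: x = 6·8 + 0 = 48.

48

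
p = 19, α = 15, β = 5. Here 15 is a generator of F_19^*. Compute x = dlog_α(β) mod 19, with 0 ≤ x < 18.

Successive powers of 15 modulo 19:
  15^0=1  15^1=15  15^2=16  15^3=12  15^4=9  15^5=2
  15^6=11  15^7=13  15^8=5
So 15^8 ≡ 5 (mod 19), giving x = 8.

8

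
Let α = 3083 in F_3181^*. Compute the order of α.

636

The order of 3083 must divide p − 1 = 3180 = 2^2 · 3 · 5 · 53.
Divisors: 1, 2, 3, 4, 5, 6, 10, 12, 15, 20, 30, 53, 60, 106, 159, 212, 265, 318, 530, 636, 795, 1060, 1590, 3180.
Check each in increasing order: 3083^1 ≡ 3083;  3083^2 ≡ 61;  3083^3 ≡ 384;  3083^4 ≡ 540;  3083^5 ≡ 1157;  3083^6 ≡ 1130;  3083^10 ≡ 2629;  3083^12 ≡ 1319;  3083^15 ≡ 717;  3083^20 ≡ 2509;  3083^30 ≡ 1948;  3083^53 ≡ 21;  3083^60 ≡ 2952;  3083^106 ≡ 441;  3083^159 ≡ 2899;  3083^212 ≡ 440;  3083^265 ≡ 2878;  3083^318 ≡ 3180;  3083^530 ≡ 2741;  3083^636 ≡ 1.
Smallest exponent giving 1 is 636.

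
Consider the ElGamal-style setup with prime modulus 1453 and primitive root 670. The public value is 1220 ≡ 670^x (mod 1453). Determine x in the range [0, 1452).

Baby-step giant-step with m = ceil(sqrt(1452)) = 39.
Baby table (670^j mod 1453 for j=0..38):
  0:1  1:670  2:1376  3:718  4:117  5:1381  6:1162  7:1185
  8:612  9:294  10:825  11:610  12:407  13:979  14:627  15:173
  16:1123  17:1209  18:709  19:1352  20:621  21:512  22:132  23:1260
  24:7  25:331  26:914  27:667  28:819  29:949  30:869  31:1030
  32:1378  33:605  34:1416  35:1364  36:1396  37:1041  38:30
Giant step factor: 670^(-39) ≡ 6 (mod 1453).
Scan 1220·6^i mod 1453 for i = 0, 1, …:
  i=0: 1220   i=1: 55   i=2: 330   i=3: 527
  i=4: 256   i=5: 83   i=6: 498   i=7: 82
  i=8: 492   i=9: 46     …   i=20: 596
  i=21: 670
Match at i=21, j=1: x = 21·39 + 1 = 820.

820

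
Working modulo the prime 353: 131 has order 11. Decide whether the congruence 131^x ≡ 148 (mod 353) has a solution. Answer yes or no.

no

⟨131⟩ has order 11; its elements mod 353 are {1, 22, 58, 131, 140, 185, 187, 217, 231, 256, 337}.
148 is not in this set.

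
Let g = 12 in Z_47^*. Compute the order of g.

23

The order of 12 must divide p − 1 = 46 = 2 · 23.
Divisors: 1, 2, 23, 46.
Check each in increasing order: 12^1 ≡ 12;  12^2 ≡ 3;  12^23 ≡ 1.
Smallest exponent giving 1 is 23.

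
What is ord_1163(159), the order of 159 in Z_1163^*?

The order of 159 must divide p − 1 = 1162 = 2 · 7 · 83.
Divisors: 1, 2, 7, 14, 83, 166, 581, 1162.
Check each in increasing order: 159^1 ≡ 159;  159^2 ≡ 858;  159^7 ≡ 550;  159^14 ≡ 120;  159^83 ≡ 1162;  159^166 ≡ 1.
Smallest exponent giving 1 is 166.

166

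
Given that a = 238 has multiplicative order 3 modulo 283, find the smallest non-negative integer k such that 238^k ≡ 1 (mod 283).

Successive powers of 238 modulo 283:
  238^0=1
So 238^0 ≡ 1 (mod 283), giving k = 0.

0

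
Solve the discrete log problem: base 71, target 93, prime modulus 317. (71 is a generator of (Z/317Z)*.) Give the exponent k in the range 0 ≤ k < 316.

133

Baby-step giant-step with m = ceil(sqrt(316)) = 18.
Baby table (71^j mod 317 for j=0..17):
  0:1  1:71  2:286  3:18  4:10  5:76  6:7  7:180
  8:100  9:126  10:70  11:215  12:49  13:309  14:66  15:248
  16:173  17:237
Giant step factor: 71^(-18) ≡ 61 (mod 317).
Scan 93·61^i mod 317 for i = 0, 1, …:
  i=0: 93   i=1: 284   i=2: 206   i=3: 203
  i=4: 20   i=5: 269   i=6: 242   i=7: 180
Match at i=7, j=7: k = 7·18 + 7 = 133.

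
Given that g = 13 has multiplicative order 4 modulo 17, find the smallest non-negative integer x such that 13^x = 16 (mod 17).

2

Successive powers of 13 modulo 17:
  13^0=1  13^1=13  13^2=16
So 13^2 ≡ 16 (mod 17), giving x = 2.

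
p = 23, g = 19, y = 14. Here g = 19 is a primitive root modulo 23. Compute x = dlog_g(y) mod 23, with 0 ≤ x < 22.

19

Successive powers of 19 modulo 23:
  19^0=1  19^1=19  19^2=16  19^3=5  19^4=3  19^5=11
  19^6=2  19^7=15  19^8=9  19^9=10  19^10=6  19^11=22
  19^12=4  19^13=7  19^14=18  19^15=20  19^16=12  19^17=21
  19^18=8  19^19=14
So 19^19 ≡ 14 (mod 23), giving x = 19.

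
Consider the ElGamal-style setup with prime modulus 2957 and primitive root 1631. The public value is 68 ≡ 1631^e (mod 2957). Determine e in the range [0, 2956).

1554

Baby-step giant-step with m = ceil(sqrt(2956)) = 55.
Baby table (1631^j mod 2957 for j=0..54):
  0:1  1:1631  2:1818  3:2244  4:2155  5:1889  6:2722  7:1125
  8:1535  9:1963  10:2179  11:2592  12:1999  13:1755  14:29  15:2944
  16:2453  17:22  18:398  19:1555  20:2056  21:98  22:160  23:744
  24:1094  25:1243  26:1788  27:626  28:841  29:2580  30:169  31:638
  32:2671  33:740  34:484  35:2842  36:1683  37:877  38:2156  39:563
  40:1583  41:412  42:733  43:895  44:1944  45:760  46:577  47:761
  48:2208  49:2579  50:1495  51:1777  52:427  53:1542  54:1552
Giant step factor: 1631^(-55) ≡ 1651 (mod 2957).
Scan 68·1651^i mod 2957 for i = 0, 1, …:
  i=0: 68   i=1: 2859   i=2: 837   i=3: 968
  i=4: 1388   i=5: 2870   i=6: 1256   i=7: 799
  i=8: 327   i=9: 1703     …   i=27: 523
  i=28: 29
Match at i=28, j=14: e = 28·55 + 14 = 1554.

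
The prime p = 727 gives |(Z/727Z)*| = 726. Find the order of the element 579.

363

The order of 579 must divide p − 1 = 726 = 2 · 3 · 11^2.
Divisors: 1, 2, 3, 6, 11, 22, 33, 66, 121, 242, 363, 726.
Check each in increasing order: 579^1 ≡ 579;  579^2 ≡ 94;  579^3 ≡ 628;  579^6 ≡ 350;  579^11 ≡ 587;  579^22 ≡ 698;  579^33 ≡ 425;  579^66 ≡ 329;  579^121 ≡ 281;  579^242 ≡ 445;  579^363 ≡ 1.
Smallest exponent giving 1 is 363.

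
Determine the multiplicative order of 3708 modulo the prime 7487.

The order of 3708 must divide p − 1 = 7486 = 2 · 19 · 197.
Divisors: 1, 2, 19, 38, 197, 394, 3743, 7486.
Check each in increasing order: 3708^1 ≡ 3708;  3708^2 ≡ 3132;  3708^19 ≡ 2;  3708^38 ≡ 4;  3708^197 ≡ 1.
Smallest exponent giving 1 is 197.

197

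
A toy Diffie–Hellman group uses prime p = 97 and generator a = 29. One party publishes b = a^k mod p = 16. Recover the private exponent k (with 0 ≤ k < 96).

40

Baby-step giant-step with m = ceil(sqrt(96)) = 10.
Baby table (29^j mod 97 for j=0..9):
  0:1  1:29  2:65  3:42  4:54  5:14  6:18  7:37
  8:6  9:77
Giant step factor: 29^(-10) ≡ 49 (mod 97).
Scan 16·49^i mod 97 for i = 0, 1, …:
  i=0: 16   i=1: 8   i=2: 4   i=3: 2
  i=4: 1
Match at i=4, j=0: k = 4·10 + 0 = 40.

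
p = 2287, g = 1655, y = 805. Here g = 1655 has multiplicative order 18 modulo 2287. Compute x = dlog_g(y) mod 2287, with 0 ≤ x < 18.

3

Successive powers of 1655 modulo 2287:
  1655^0=1  1655^1=1655  1655^2=1486  1655^3=805
So 1655^3 ≡ 805 (mod 2287), giving x = 3.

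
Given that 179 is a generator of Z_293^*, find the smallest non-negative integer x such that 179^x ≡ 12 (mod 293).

Baby-step giant-step with m = ceil(sqrt(292)) = 18.
Baby table (179^j mod 293 for j=0..17):
  0:1  1:179  2:104  3:157  4:268  5:213  6:37  7:177
  8:39  9:242  10:247  11:263  12:197  13:103  14:271  15:164
  16:56  17:62
Giant step factor: 179^(-18) ≡ 236 (mod 293).
Scan 12·236^i mod 293 for i = 0, 1, …:
  i=0: 12   i=1: 195   i=2: 19   i=3: 89
  i=4: 201   i=5: 263
Match at i=5, j=11: x = 5·18 + 11 = 101.

101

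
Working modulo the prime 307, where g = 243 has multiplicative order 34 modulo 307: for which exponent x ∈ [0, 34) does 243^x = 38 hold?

Successive powers of 243 modulo 307:
  243^0=1  243^1=243  243^2=105  243^3=34  243^4=280  243^5=193
  243^6=235  243^7=3  243^8=115  243^9=8  243^10=102  243^11=226
  243^12=272  243^13=91  243^14=9  243^15=38
So 243^15 ≡ 38 (mod 307), giving x = 15.

15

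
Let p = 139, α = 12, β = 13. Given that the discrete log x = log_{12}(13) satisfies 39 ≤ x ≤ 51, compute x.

40

Compute 12^39 mod 139 = 59, then multiply by 12 repeatedly:
  12^39=59  12^40=13
Found 13 at exponent 40.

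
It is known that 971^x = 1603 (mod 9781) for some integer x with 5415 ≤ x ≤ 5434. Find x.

5415

Compute 971^5415 mod 9781 = 1603, then multiply by 971 repeatedly:
  971^5415=1603
Found 1603 at exponent 5415.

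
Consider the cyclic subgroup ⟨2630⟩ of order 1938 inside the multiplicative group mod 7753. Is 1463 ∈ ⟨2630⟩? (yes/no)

1463 ∈ ⟨2630⟩ iff 1463^1938 ≡ 1 (mod 7753), since |⟨2630⟩| = 1938.
1463^1938 mod 7753 = 1.
Since 1 = 1, 1463 lies in the subgroup.

yes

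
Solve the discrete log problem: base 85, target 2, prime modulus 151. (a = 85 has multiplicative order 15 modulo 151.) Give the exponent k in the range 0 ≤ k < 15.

11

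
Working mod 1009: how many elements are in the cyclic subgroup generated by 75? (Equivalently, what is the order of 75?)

The order of 75 must divide p − 1 = 1008 = 2^4 · 3^2 · 7.
Divisors: 1, 2, 3, 4, 6, 7, 8, 9, 12, 14, 16, 18, 21, 24, 28, 36, 42, 48, 56, 63, 72, 84, 112, 126, 144, 168, 252, 336, 504, 1008.
Check each in increasing order: 75^1 ≡ 75;  75^2 ≡ 580;  75^3 ≡ 113;  75^4 ≡ 403;  75^6 ≡ 661;  75^7 ≡ 134;  75^8 ≡ 969;  75^9 ≡ 27;  75^12 ≡ 24;  75^14 ≡ 803;  75^16 ≡ 591;  75^18 ≡ 729;  75^21 ≡ 648;  75^24 ≡ 576;  75^28 ≡ 58;  75^36 ≡ 707;  75^42 ≡ 160;  75^48 ≡ 824;  75^56 ≡ 337;  75^63 ≡ 762;  75^72 ≡ 394;  75^84 ≡ 375;  75^112 ≡ 561;  75^126 ≡ 469;  75^144 ≡ 859;  75^168 ≡ 374;  75^252 ≡ 1008;  75^336 ≡ 634;  75^504 ≡ 1.
Smallest exponent giving 1 is 504.

504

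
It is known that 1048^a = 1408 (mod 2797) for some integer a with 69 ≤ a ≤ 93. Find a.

Compute 1048^69 mod 2797 = 1504, then multiply by 1048 repeatedly:
  1048^69=1504  1048^70=1481  1048^71=2550  1048^72=1265  1048^73=2739
  1048^74=750  1048^75=43  1048^76=312  1048^77=2524  1048^78=1987
  1048^79=1408
Found 1408 at exponent 79.

79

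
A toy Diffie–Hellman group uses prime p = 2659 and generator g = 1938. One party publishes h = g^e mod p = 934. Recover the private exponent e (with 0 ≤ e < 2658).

494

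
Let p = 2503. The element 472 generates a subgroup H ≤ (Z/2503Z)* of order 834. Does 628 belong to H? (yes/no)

628 ∈ ⟨472⟩ iff 628^834 ≡ 1 (mod 2503), since |⟨472⟩| = 834.
628^834 mod 2503 = 1.
Since 1 = 1, 628 lies in the subgroup.

yes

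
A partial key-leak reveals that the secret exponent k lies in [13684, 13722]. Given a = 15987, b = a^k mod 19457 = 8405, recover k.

Compute 15987^13684 mod 19457 = 8179, then multiply by 15987 repeatedly:
  15987^13684=8179  15987^13685=6633  15987^13686=1121  15987^13687=1530  15987^13688=2661
  15987^13689=8405
Found 8405 at exponent 13689.

13689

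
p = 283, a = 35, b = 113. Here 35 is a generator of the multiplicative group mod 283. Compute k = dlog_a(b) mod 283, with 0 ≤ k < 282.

172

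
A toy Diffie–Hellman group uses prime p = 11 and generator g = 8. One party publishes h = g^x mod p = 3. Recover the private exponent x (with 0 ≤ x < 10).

6

Successive powers of 8 modulo 11:
  8^0=1  8^1=8  8^2=9  8^3=6  8^4=4  8^5=10
  8^6=3
So 8^6 ≡ 3 (mod 11), giving x = 6.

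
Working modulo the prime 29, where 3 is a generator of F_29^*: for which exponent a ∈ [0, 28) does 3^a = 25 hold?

Successive powers of 3 modulo 29:
  3^0=1  3^1=3  3^2=9  3^3=27  3^4=23  3^5=11
  3^6=4  3^7=12  3^8=7  3^9=21  3^10=5  3^11=15
  3^12=16  3^13=19  3^14=28  3^15=26  3^16=20  3^17=2
  3^18=6  3^19=18  3^20=25
So 3^20 ≡ 25 (mod 29), giving a = 20.

20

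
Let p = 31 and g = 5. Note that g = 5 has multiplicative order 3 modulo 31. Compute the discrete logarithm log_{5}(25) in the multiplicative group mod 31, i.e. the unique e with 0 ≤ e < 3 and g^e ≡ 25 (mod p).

Successive powers of 5 modulo 31:
  5^0=1  5^1=5  5^2=25
So 5^2 ≡ 25 (mod 31), giving e = 2.

2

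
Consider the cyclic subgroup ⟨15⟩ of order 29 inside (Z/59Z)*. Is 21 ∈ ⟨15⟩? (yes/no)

21 ∈ ⟨15⟩ iff 21^29 ≡ 1 (mod 59), since |⟨15⟩| = 29.
21^29 mod 59 = 1.
Since 1 = 1, 21 lies in the subgroup.

yes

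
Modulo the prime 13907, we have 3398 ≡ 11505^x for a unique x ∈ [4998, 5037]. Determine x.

5000

Compute 11505^4998 mod 13907 = 3249, then multiply by 11505 repeatedly:
  11505^4998=3249  11505^4999=11636  11505^5000=3398
Found 3398 at exponent 5000.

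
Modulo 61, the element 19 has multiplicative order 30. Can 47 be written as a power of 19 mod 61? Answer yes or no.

yes

47 ∈ ⟨19⟩ iff 47^30 ≡ 1 (mod 61), since |⟨19⟩| = 30.
47^30 mod 61 = 1.
Since 1 = 1, 47 lies in the subgroup.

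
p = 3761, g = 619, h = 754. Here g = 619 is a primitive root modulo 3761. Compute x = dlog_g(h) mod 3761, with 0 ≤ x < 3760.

Baby-step giant-step with m = ceil(sqrt(3760)) = 62.
Baby table (619^j mod 3761 for j=0..61):
  0:1  1:619  2:3300  3:477  4:1905  5:2002  6:1869  7:2284
  8:3421  9:156  10:2539  11:3304  12:2953  13:61  14:149  15:1967
  16:2770  17:3375  18:1770  19:1179  20:167  21:1826  22:1994  23:678
  24:2211  25:3366  26:3721  27:1567  28:3396  29:3486  30:2781  31:2662
  32:460  33:2665  34:2317  35:1282  36:3748  37:3236  38:2232  39:1321
  40:1562  41:301  42:2030  43:396  44:659  45:1733  46:842  47:2180
  48:2982  49:2968  50:1824  51:756  52:1600  53:1257  54:3317  55:3478
  56:1590  57:2589  58:405  59:2469  60:1345  61:1374
Giant step factor: 619^(-62) ≡ 1150 (mod 3761).
Scan 754·1150^i mod 3761 for i = 0, 1, …:
  i=0: 754   i=1: 2070   i=2: 3548   i=3: 3276
  i=4: 2639   i=5: 3484   i=6: 1135   i=7: 183
  i=8: 3595   i=9: 911     …   i=19: 3615
  i=20: 1345
Match at i=20, j=60: x = 20·62 + 60 = 1300.

1300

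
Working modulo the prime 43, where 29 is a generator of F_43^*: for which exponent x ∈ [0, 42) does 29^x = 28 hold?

Baby-step giant-step with m = ceil(sqrt(42)) = 7.
Baby table (29^j mod 43 for j=0..6):
  0:1  1:29  2:24  3:8  4:17  5:20  6:21
Giant step factor: 29^(-7) ≡ 37 (mod 43).
Scan 28·37^i mod 43 for i = 0, 1, …:
  i=0: 28   i=1: 4   i=2: 19   i=3: 15
  i=4: 39   i=5: 24
Match at i=5, j=2: x = 5·7 + 2 = 37.

37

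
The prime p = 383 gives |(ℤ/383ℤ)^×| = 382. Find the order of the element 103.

The order of 103 must divide p − 1 = 382 = 2 · 191.
Divisors: 1, 2, 191, 382.
Check each in increasing order: 103^1 ≡ 103;  103^2 ≡ 268;  103^191 ≡ 1.
Smallest exponent giving 1 is 191.

191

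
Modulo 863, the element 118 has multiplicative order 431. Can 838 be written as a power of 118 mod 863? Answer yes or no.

838 ∈ ⟨118⟩ iff 838^431 ≡ 1 (mod 863), since |⟨118⟩| = 431.
838^431 mod 863 = 862.
Since 862 ≠ 1, 838 does not lie in the subgroup.

no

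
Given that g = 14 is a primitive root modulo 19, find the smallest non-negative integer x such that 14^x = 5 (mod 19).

Successive powers of 14 modulo 19:
  14^0=1  14^1=14  14^2=6  14^3=8  14^4=17  14^5=10
  14^6=7  14^7=3  14^8=4  14^9=18  14^10=5
So 14^10 ≡ 5 (mod 19), giving x = 10.

10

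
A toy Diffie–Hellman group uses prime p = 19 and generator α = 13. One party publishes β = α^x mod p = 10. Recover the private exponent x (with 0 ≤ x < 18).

7

Successive powers of 13 modulo 19:
  13^0=1  13^1=13  13^2=17  13^3=12  13^4=4  13^5=14
  13^6=11  13^7=10
So 13^7 ≡ 10 (mod 19), giving x = 7.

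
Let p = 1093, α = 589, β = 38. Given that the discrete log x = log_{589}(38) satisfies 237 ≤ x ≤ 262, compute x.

244

Compute 589^237 mod 1093 = 689, then multiply by 589 repeatedly:
  589^237=689  589^238=318  589^239=399  589^240=16  589^241=680
  589^242=482  589^243=811  589^244=38
Found 38 at exponent 244.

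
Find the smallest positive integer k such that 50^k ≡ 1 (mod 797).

796

The order of 50 must divide p − 1 = 796 = 2^2 · 199.
Divisors: 1, 2, 4, 199, 398, 796.
Check each in increasing order: 50^1 ≡ 50;  50^2 ≡ 109;  50^4 ≡ 723;  50^199 ≡ 582;  50^398 ≡ 796;  50^796 ≡ 1.
Smallest exponent giving 1 is 796.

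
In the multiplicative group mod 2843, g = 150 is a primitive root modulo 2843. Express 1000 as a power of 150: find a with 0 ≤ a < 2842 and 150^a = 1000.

Baby-step giant-step with m = ceil(sqrt(2842)) = 54.
Baby table (150^j mod 2843 for j=0..53):
  0:1  1:150  2:2599  3:359  4:2676  5:537  6:946  7:2593
  8:2302  9:1297  10:1226  11:1948  12:2214  13:2312  14:2797  15:1629
  16:2695  17:544  18:1996  19:885  20:1972  21:128  22:2142  23:41
  24:464  25:1368  26:504  27:1682  28:2116  29:1827  30:1122  31:563
  32:2003  33:1935  34:264  35:2641  36:973  37:957  38:1400  39:2461
  40:2403  41:2232  42:2169  43:1248  44:2405  45:2532  46:1681  47:1966
  48:2071  49:763  50:730  51:1466  52:989  53:514
Giant step factor: 150^(-54) ≡ 2474 (mod 2843).
Scan 1000·2474^i mod 2843 for i = 0, 1, …:
  i=0: 1000   i=1: 590   i=2: 1201   i=3: 339
  i=4: 1
Match at i=4, j=0: a = 4·54 + 0 = 216.

216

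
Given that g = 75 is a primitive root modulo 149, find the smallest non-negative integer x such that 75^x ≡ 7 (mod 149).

Successive powers of 75 modulo 149:
  75^0=1  75^1=75  75^2=112  75^3=56  75^4=28  75^5=14
  75^6=7
So 75^6 ≡ 7 (mod 149), giving x = 6.

6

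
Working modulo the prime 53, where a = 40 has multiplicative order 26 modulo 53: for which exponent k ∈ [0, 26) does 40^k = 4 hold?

25

Successive powers of 40 modulo 53:
  40^0=1  40^1=40  40^2=10  40^3=29  40^4=47  40^5=25
  40^6=46  40^7=38  40^8=36  40^9=9  40^10=42  40^11=37
  40^12=49  40^13=52  40^14=13  40^15=43  40^16=24  40^17=6
  40^18=28  40^19=7  40^20=15  40^21=17  40^22=44  40^23=11
  40^24=16  40^25=4
So 40^25 ≡ 4 (mod 53), giving k = 25.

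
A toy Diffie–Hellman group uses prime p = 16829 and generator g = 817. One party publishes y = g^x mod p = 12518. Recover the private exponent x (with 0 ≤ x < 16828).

Baby-step giant-step with m = ceil(sqrt(16828)) = 130.
Baby table (817^j mod 16829 for j=0..129):
  0:1  1:817  2:11158  3:11597  4:22  5:1145  6:9870  7:2699
  8:484  9:8361  10:15192  11:8891  12:10648  13:15652  14:14473  15:10483
  16:15479  17:7764  18:15484  19:11849  20:3958  21:2518  22:4068  23:8243
  24:2931  25:4909  26:5351  27:13056  28:13995  29:7024  30:16748  31:1139
  32:4968  33:3067  34:15047  35:8229  36:8322  37:158  38:11283  39:12748
  40:14794  41:3476  42:12620  43:11192  44:5717  45:9156  46:8376  47:10618
  48:7971  49:16313  50:15982  51:14819  52:7072  53:5477  54:15024  55:6267
  56:4123  57:2691  58:10777  59:3242  60:6561  61:8715  62:1488  63:4008
  64:9710  65:6611  66:15907  67:4031  68:11672  69:10810  70:13374  71:4537
  72:4349  73:2214  74:8135  75:15669  76:11533  77:15050  78:10680  79:8138
  80:1291  81:11349  82:16183  83:10746  84:11573  85:14072  86:2617  87:806
  88:2171  89:6662  90:7087  91:903  92:14104  93:11932  94:4453  95:3037
  96:7366  97:10069  98:13821  99:16327  100:10591  101:2741  102:1140  103:5785
  104:14225  105:9815  106:8251  107:9467  108:10028  109:13982  110:13232  111:6326
  112:1839  113:4682  114:5011  115:4540  116:6800  117:2030  118:9268  119:15735
  120:14968  121:11002  122:1948  123:9590  124:9545  125:6438  126:9198  127:9032
  128:8042  129:7004
Giant step factor: 817^(-130) ≡ 12663 (mod 16829).
Scan 12518·12663^i mod 16829 for i = 0, 1, …:
  i=0: 12518   i=1: 3083   i=2: 13578   i=3: 13150
  i=4: 12324   i=5: 3495   i=6: 13744   i=7: 11583
  i=8: 10794   i=9: 16113   i=10: 4123
Match at i=10, j=56: x = 10·130 + 56 = 1356.

1356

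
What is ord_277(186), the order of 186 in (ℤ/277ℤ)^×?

The order of 186 must divide p − 1 = 276 = 2^2 · 3 · 23.
Divisors: 1, 2, 3, 4, 6, 12, 23, 46, 69, 92, 138, 276.
Check each in increasing order: 186^1 ≡ 186;  186^2 ≡ 248;  186^3 ≡ 146;  186^4 ≡ 10;  186^6 ≡ 264;  186^12 ≡ 169;  186^23 ≡ 161;  186^46 ≡ 160;  186^69 ≡ 276;  186^92 ≡ 116;  186^138 ≡ 1.
Smallest exponent giving 1 is 138.

138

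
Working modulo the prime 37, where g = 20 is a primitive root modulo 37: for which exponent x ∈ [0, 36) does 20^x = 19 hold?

23

Successive powers of 20 modulo 37:
  20^0=1  20^1=20  20^2=30  20^3=8  20^4=12  20^5=18
  20^6=27  20^7=22  20^8=33  20^9=31  20^10=28  20^11=5
  20^12=26  20^13=2  20^14=3  20^15=23  20^16=16  20^17=24
  20^18=36  20^19=17  20^20=7  20^21=29  20^22=25  20^23=19
So 20^23 ≡ 19 (mod 37), giving x = 23.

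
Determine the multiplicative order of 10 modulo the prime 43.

21

The order of 10 must divide p − 1 = 42 = 2 · 3 · 7.
Divisors: 1, 2, 3, 6, 7, 14, 21, 42.
Check each in increasing order: 10^1 ≡ 10;  10^2 ≡ 14;  10^3 ≡ 11;  10^6 ≡ 35;  10^7 ≡ 6;  10^14 ≡ 36;  10^21 ≡ 1.
Smallest exponent giving 1 is 21.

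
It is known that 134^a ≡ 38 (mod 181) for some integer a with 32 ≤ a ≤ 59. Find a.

Compute 134^32 mod 181 = 3, then multiply by 134 repeatedly:
  134^32=3  134^33=40  134^34=111  134^35=32  134^36=125
  134^37=98  134^38=100  134^39=6  134^40=80  134^41=41
  134^42=64  134^43=69  134^44=15  134^45=19  134^46=12
  134^47=160  134^48=82  134^49=128  134^50=138  134^51=30
  134^52=38
Found 38 at exponent 52.

52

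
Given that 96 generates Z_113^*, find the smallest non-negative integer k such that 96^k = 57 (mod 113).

Successive powers of 96 modulo 113:
  96^0=1  96^1=96  96^2=63  96^3=59  96^4=14  96^5=101
  96^6=91  96^7=35  96^8=83  96^9=58  96^10=31  96^11=38
  96^12=32  96^13=21  96^14=95  96^15=80  96^16=109  96^17=68
  96^18=87  96^19=103  96^20=57
So 96^20 ≡ 57 (mod 113), giving k = 20.

20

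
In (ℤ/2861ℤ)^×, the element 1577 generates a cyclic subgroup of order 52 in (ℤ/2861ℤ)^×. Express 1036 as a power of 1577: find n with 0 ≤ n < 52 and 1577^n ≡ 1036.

9

Successive powers of 1577 modulo 2861:
  1577^0=1  1577^1=1577  1577^2=720  1577^3=2484  1577^4=559  1577^5=355
  1577^6=1940  1577^7=971  1577^8=632  1577^9=1036
So 1577^9 ≡ 1036 (mod 2861), giving n = 9.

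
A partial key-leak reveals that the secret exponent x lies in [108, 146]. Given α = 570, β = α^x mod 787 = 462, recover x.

120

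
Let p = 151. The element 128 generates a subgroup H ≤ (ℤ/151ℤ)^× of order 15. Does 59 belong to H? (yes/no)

yes

59 ∈ ⟨128⟩ iff 59^15 ≡ 1 (mod 151), since |⟨128⟩| = 15.
59^15 mod 151 = 1.
Since 1 = 1, 59 lies in the subgroup.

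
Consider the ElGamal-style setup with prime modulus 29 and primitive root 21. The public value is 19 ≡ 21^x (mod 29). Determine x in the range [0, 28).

17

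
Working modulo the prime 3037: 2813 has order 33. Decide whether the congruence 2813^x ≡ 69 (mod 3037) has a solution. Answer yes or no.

69 ∈ ⟨2813⟩ iff 69^33 ≡ 1 (mod 3037), since |⟨2813⟩| = 33.
69^33 mod 3037 = 1.
Since 1 = 1, 69 lies in the subgroup.

yes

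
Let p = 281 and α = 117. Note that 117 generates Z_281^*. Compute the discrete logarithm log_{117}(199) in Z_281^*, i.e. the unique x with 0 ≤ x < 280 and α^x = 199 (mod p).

237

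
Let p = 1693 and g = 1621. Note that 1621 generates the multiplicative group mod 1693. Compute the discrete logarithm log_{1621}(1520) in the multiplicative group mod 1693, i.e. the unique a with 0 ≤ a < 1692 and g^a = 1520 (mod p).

Baby-step giant-step with m = ceil(sqrt(1692)) = 42.
Baby table (1621^j mod 1693 for j=0..41):
  0:1  1:1621  2:105  3:905  4:867  5:217  6:1306  7:776
  8:1690  9:216  10:1378  11:671  12:785  13:1042  14:1161  15:1058
  16:9  17:1045  18:945  19:1373  20:1031  21:260  22:1596  23:212
  24:1666  25:251  26:551  27:960  28:293  29:913  30:291  31:1057
  32:81  33:940  34:40  35:506  36:814  37:647  38:820  39:215
  40:1450  41:566
Giant step factor: 1621^(-42) ≡ 522 (mod 1693).
Scan 1520·522^i mod 1693 for i = 0, 1, …:
  i=0: 1520   i=1: 1116   i=2: 160   i=3: 563
  i=4: 997   i=5: 683   i=6: 996   i=7: 161
  i=8: 1085   i=9: 908     …   i=28: 31
  i=29: 945
Match at i=29, j=18: a = 29·42 + 18 = 1236.

1236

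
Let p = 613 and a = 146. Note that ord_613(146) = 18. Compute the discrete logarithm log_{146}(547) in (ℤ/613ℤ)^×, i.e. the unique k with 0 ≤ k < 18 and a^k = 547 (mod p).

6

Successive powers of 146 modulo 613:
  146^0=1  146^1=146  146^2=474  146^3=548  146^4=318  146^5=453
  146^6=547
So 146^6 ≡ 547 (mod 613), giving k = 6.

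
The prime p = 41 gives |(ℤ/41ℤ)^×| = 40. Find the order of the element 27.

8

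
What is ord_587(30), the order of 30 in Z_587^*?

The order of 30 must divide p − 1 = 586 = 2 · 293.
Divisors: 1, 2, 293, 586.
Check each in increasing order: 30^1 ≡ 30;  30^2 ≡ 313;  30^293 ≡ 1.
Smallest exponent giving 1 is 293.

293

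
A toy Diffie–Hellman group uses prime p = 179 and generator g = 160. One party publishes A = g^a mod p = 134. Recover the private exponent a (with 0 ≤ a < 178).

Baby-step giant-step with m = ceil(sqrt(178)) = 14.
Baby table (160^j mod 179 for j=0..13):
  0:1  1:160  2:3  3:122  4:9  5:8  6:27  7:24
  8:81  9:72  10:64  11:37  12:13  13:111
Giant step factor: 160^(-14) ≡ 101 (mod 179).
Scan 134·101^i mod 179 for i = 0, 1, …:
  i=0: 134   i=1: 109   i=2: 90   i=3: 140
  i=4: 178   i=5: 78   i=6: 2   i=7: 23
  i=8: 175   i=9: 133   i=10: 8
Match at i=10, j=5: a = 10·14 + 5 = 145.

145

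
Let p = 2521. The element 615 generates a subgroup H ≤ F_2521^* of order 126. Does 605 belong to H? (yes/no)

yes

605 ∈ ⟨615⟩ iff 605^126 ≡ 1 (mod 2521), since |⟨615⟩| = 126.
605^126 mod 2521 = 1.
Since 1 = 1, 605 lies in the subgroup.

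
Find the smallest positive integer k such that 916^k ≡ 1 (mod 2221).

2220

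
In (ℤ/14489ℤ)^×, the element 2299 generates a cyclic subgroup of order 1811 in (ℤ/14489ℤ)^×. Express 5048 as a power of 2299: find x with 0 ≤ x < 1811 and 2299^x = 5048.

56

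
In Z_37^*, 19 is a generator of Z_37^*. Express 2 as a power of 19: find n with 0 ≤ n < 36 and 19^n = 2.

35

Successive powers of 19 modulo 37:
  19^0=1  19^1=19  19^2=28  19^3=14  19^4=7  19^5=22
  19^6=11  19^7=24  19^8=12  19^9=6  19^10=3  19^11=20
  19^12=10  19^13=5  19^14=21  19^15=29  19^16=33  19^17=35
  19^18=36  19^19=18  19^20=9  19^21=23  19^22=30  19^23=15
  19^24=26  19^25=13  19^26=25  19^27=31  19^28=34  19^29=17
  19^30=27  19^31=32  19^32=16  19^33=8  19^34=4  19^35=2
So 19^35 ≡ 2 (mod 37), giving n = 35.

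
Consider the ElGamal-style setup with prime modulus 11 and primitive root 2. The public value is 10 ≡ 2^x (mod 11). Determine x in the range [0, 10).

5

Successive powers of 2 modulo 11:
  2^0=1  2^1=2  2^2=4  2^3=8  2^4=5  2^5=10
So 2^5 ≡ 10 (mod 11), giving x = 5.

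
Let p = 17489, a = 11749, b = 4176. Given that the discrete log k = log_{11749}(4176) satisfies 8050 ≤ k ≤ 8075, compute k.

Compute 11749^8050 mod 17489 = 344, then multiply by 11749 repeatedly:
  11749^8050=344  11749^8051=1697  11749^8052=593  11749^8053=6535  11749^8054=3005
  11749^8055=12943  11749^8056=452  11749^8057=11381  11749^8058=11964  11749^8059=5943
  11749^8060=8219  11749^8061=8262  11749^8062=6288  11749^8063=4176
Found 4176 at exponent 8063.

8063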